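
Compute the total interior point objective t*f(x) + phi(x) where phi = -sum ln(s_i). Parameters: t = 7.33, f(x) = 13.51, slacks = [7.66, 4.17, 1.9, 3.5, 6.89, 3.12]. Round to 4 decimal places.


Step 1: Compute log-barrier.
ln values: [2.036, 1.4279, 0.6419, 1.2528, 1.9301, 1.1378]
phi = -(2.036 + 1.4279 + 0.6419 + 1.2528 + 1.9301 + 1.1378) = -8.4264
Step 2: Compute augmented objective.
t*f(x) = 7.33*13.51 = 99.0283
Total = 99.0283 - 8.4264 = 90.6019


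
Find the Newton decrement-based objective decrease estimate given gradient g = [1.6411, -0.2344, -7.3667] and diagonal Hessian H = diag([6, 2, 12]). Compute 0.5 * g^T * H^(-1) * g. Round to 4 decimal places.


Step 1: H is diagonal, so H^(-1) * g = [0.2735, -0.1172, -0.6139].
Step 2: g^T H^(-1) g = sum_i g_i^2 / H_ii
  = (1.6411)^2/6 + (-0.2344)^2/2 + (-7.3667)^2/12
  = 0.4489 + 0.0275 + 4.5224 = 4.9987
Step 3: Objective decrease = 0.5 * g^T H^(-1) g = 2.4993


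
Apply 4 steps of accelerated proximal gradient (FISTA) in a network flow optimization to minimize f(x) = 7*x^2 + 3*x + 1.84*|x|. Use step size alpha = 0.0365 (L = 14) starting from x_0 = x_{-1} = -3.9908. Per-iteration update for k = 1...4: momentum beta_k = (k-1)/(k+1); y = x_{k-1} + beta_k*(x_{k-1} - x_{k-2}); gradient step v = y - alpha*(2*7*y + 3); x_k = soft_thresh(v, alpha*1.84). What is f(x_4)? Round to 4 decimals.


FISTA on f(x) = 7*x^2 + 3*x + 1.84*|x|
L = 14, alpha = 0.0365
Iteration 1: beta = 0.0, y = -3.9908 + 0.0*(-3.9908 + 3.9908) = -3.9908
  grad(y) = -52.8712, v = y - alpha*grad = -2.061
  prox(v) = soft_thresh(-2.061, 0.0672) = -1.9938
Iteration 2: beta = 0.3333, y = -1.9938 + 0.3333*(-1.9938 + 3.9908) = -1.3282
  grad(y) = -15.5946, v = y - alpha*grad = -0.759
  prox(v) = soft_thresh(-0.759, 0.0672) = -0.6918
Iteration 3: beta = 0.5, y = -0.6918 + 0.5*(-0.6918 + 1.9938) = -0.0408
  grad(y) = 2.4286, v = y - alpha*grad = -0.1295
  prox(v) = soft_thresh(-0.1295, 0.0672) = -0.0623
Iteration 4: beta = 0.6, y = -0.0623 + 0.6*(-0.0623 + 0.6918) = 0.3154
  grad(y) = 7.4158, v = y - alpha*grad = 0.0447
  prox(v) = soft_thresh(0.0447, 0.0672) = 0.0
f(x_4) = 7*0.0^2 + 3*0.0 + 1.84*|0.0| = 0.0


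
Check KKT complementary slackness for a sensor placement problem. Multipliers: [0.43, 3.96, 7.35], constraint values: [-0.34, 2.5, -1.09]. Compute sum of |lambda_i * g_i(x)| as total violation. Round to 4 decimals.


KKT complementary slackness check:
lambda_1 * g_1 = 0.43 * -0.34 = -0.1462
lambda_2 * g_2 = 3.96 * 2.5 = 9.9
lambda_3 * g_3 = 7.35 * -1.09 = -8.0115
Total violation = 0.1462 + 9.9 + 8.0115 = 18.0577


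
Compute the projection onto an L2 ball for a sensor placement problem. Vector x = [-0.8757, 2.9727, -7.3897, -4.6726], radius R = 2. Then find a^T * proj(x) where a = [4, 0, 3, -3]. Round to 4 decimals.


Step 1: Compute ||x|| (intermediates to 6 decimals).
||x|| = sqrt((-0.8757)^2 + 2.9727^2 + (-7.3897)^2 + (-4.6726)^2) = 9.276026
Step 2: Project.
Since ||x|| > R, scale = R/||x|| = 2/9.276026 = 0.21561, proj(x) = scale * x
proj(x) = [-0.18881, 0.640944, -1.593293, -1.007459]
Step 3: Dot product.
a^T * proj(x) = 4*(-0.18881) + 0*0.640944 + 3*(-1.593293) - 3*(-1.007459) = -2.5127


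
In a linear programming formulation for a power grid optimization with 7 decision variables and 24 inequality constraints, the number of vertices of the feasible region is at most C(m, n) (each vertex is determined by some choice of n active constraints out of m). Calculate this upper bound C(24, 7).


Each vertex corresponds to some choice of n active constraints out of m, so the number of vertices is at most C(m, n) = m! / (n!(m-n)!).
m = 24, n = 7
Numerator: 24 * 23 * 22 * 21 * 20 * 19 * 18
Denominator: 7! = 5040
C(24, 7) = 346104


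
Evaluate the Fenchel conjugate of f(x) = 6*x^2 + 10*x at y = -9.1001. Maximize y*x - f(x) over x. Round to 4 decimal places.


f*(y) = sup_x {y*x - a*x^2 - b*x} = sup_x {(y-b)*x - a*x^2}
FOC: (y - b) - 2a*x = 0 => x* = (y - b)/(2a)
x* = (-9.1001 - 10)/(2*6) = -1.5917
f*(-9.1001) = (y-b)^2/(4a) = (-9.1001 - 10)^2/(4*6)
= 364.8138/24 = 15.2006


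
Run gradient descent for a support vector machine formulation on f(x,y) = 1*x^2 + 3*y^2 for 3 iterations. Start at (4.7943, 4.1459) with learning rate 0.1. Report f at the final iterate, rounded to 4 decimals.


Gradient descent on f(x,y) = 1*x^2 + 3*y^2.
Starting point: (4.7943, 4.1459), alpha = 0.1
Step 1: grad_x = 2*1*4.7943 = 9.5886, grad_y = 2*3*4.1459 = 24.8754
  x_1 = 4.7943 - 0.1*9.5886 = 3.8354
  y_1 = 4.1459 - 0.1*24.8754 = 1.6584
Step 2: grad_x = 2*1*3.8354 = 7.6709, grad_y = 2*3*1.6584 = 9.9502
  x_2 = 3.8354 - 0.1*7.6709 = 3.0684
  y_2 = 1.6584 - 0.1*9.9502 = 0.6633
Step 3: grad_x = 2*1*3.0684 = 6.1367, grad_y = 2*3*0.6633 = 3.9801
  x_3 = 3.0684 - 0.1*6.1367 = 2.4547
  y_3 = 0.6633 - 0.1*3.9801 = 0.2653
f(2.4547, 0.2653) = 1*2.4547^2 + 3*0.2653^2 = 6.2367


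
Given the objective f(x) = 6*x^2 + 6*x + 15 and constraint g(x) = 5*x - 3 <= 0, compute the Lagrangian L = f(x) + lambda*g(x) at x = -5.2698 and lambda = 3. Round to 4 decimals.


Step 1: Evaluate f(x).
f(-5.2698) = 6*(-5.2698)^2 + 6*(-5.2698) + 15 = 150.006
Step 2: Evaluate g(x).
g(-5.2698) = 5*-5.2698 - 3 = -29.349
Step 3: Compute Lagrangian.
L = 150.006 + 3*-29.349 = 61.959


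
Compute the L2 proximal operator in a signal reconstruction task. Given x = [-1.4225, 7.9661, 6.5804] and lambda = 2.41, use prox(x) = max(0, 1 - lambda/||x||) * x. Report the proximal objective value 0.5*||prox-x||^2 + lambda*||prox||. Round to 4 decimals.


Step 1: Compute ||x||.
||x|| = 10.43
Step 2: Compute scaling factor.
scale = max(0, 1 - 2.41/10.43) = 0.7689
Step 3: prox(x) = [-1.0938, 6.1254, 5.0599]
||prox(x)|| = 8.02
Step 4: Proximal objective.
0.5*||prox-x||^2 = 2.9041
lambda*||prox|| = 19.3282
Total = 22.2321


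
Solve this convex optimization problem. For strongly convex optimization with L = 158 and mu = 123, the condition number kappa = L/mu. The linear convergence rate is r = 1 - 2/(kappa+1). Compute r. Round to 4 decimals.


Step 1: Compute the condition number.
kappa = L/mu = 158/123 = 1.2846
Step 2: Compute the convergence rate.
r = 1 - 2/(kappa + 1) = 1 - 2*mu/(L + mu) = (L - mu)/(L + mu) = 35/281 = 0.1246


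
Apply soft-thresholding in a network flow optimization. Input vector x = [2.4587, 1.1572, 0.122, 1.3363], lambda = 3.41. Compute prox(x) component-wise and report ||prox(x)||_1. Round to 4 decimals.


Soft-thresholding with lambda = 3.41:
prox(2.4587) = sign(2.4587)*max(|2.4587| - 3.41, 0) = 0.0
prox(1.1572) = sign(1.1572)*max(|1.1572| - 3.41, 0) = 0.0
prox(0.122) = sign(0.122)*max(|0.122| - 3.41, 0) = 0.0
prox(1.3363) = sign(1.3363)*max(|1.3363| - 3.41, 0) = 0.0
prox(x) = [0.0, 0.0, 0.0, 0.0]
||prox(x)||_1 = 0.0 + 0.0 + 0.0 + 0.0 = 0.0


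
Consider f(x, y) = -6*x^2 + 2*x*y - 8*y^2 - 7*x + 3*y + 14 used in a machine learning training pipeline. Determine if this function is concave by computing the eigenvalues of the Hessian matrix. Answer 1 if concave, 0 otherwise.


The Hessian of f(x,y) = -6*x^2 + 2*x*y - 8*y^2 - 7*x + 3*y + 14 is:
H = [[-12, 2], [2, -16]]
Trace = -12 - 16 = -28
Determinant = -12*-16 - (2)^2 = 188
Discriminant = (-28)^2 - 4*188 = 32.0
Eigenvalues: lambda_1 = -16.8284, lambda_2 = -11.1716
The function is concave.

1


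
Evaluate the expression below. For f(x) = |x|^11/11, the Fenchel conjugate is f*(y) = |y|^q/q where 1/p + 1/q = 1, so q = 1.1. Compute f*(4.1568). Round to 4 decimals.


The conjugate exponent q satisfies 1/p + 1/q = 1.
p = 11, so q = 11/(11 - 1) = 1.1
|y|^q = 4.1568^1.1 = 4.7933
f*(4.1568) = 4.7933 / 1.1 = 4.3575


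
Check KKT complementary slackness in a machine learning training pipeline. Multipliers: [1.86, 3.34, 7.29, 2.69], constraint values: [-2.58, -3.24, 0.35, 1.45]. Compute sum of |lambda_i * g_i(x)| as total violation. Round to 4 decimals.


KKT complementary slackness check:
lambda_1 * g_1 = 1.86 * -2.58 = -4.7988
lambda_2 * g_2 = 3.34 * -3.24 = -10.8216
lambda_3 * g_3 = 7.29 * 0.35 = 2.5515
lambda_4 * g_4 = 2.69 * 1.45 = 3.9005
Total violation = 4.7988 + 10.8216 + 2.5515 + 3.9005 = 22.0724


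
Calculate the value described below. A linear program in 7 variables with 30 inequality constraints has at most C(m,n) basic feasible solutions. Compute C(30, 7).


Each vertex corresponds to some choice of n active constraints out of m, so the number of vertices is at most C(m, n) = m! / (n!(m-n)!).
m = 30, n = 7
Numerator: 30 * 29 * 28 * 27 * 26 * 25 * 24
Denominator: 7! = 5040
C(30, 7) = 2035800


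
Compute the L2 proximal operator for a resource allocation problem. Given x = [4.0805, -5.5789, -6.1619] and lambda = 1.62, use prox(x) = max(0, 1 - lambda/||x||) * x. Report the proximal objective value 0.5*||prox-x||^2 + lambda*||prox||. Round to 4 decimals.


Step 1: Compute ||x||.
||x|| = 9.2598
Step 2: Compute scaling factor.
scale = max(0, 1 - 1.62/9.2598) = 0.825
Step 3: prox(x) = [3.3666, -4.6029, -5.0839]
||prox(x)|| = 7.6398
Step 4: Proximal objective.
0.5*||prox-x||^2 = 1.3122
lambda*||prox|| = 12.3765
Total = 13.6887


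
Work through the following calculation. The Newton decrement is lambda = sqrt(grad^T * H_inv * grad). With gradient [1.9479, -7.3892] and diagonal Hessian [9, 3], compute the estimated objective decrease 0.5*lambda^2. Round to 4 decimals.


Step 1: H is diagonal, so H^(-1) * g = [0.2164, -2.4631].
Step 2: g^T H^(-1) g = sum_i g_i^2 / H_ii
  = (1.9479)^2/9 + (-7.3892)^2/3
  = 0.4216 + 18.2001 = 18.6217
Step 3: Objective decrease = 0.5 * g^T H^(-1) g = 9.3108


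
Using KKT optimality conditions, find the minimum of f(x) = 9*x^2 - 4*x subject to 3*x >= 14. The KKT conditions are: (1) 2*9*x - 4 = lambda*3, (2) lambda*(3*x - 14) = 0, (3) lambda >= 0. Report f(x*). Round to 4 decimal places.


Step 1: Try lambda = 0 (constraint inactive).
x_unc = 4/(2*9) = 0.2222
Check: 3*0.2222 = 0.6666 < 14 -- violated!
Step 2: Constraint must be active: 3*x = 14
x* = 14/3 = 4.6667 (rounded; the exact value 14/3 is used below)
lambda = (2*9*(14/3) - 4)/3 = 26.6667
Step 3: Compute optimal value.
f(x*) = 9*(14/3)^2 - 4*(14/3) = 177.3333


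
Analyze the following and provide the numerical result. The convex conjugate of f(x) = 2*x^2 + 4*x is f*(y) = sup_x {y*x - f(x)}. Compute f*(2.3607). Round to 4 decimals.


f*(y) = sup_x {y*x - a*x^2 - b*x} = sup_x {(y-b)*x - a*x^2}
FOC: (y - b) - 2a*x = 0 => x* = (y - b)/(2a)
x* = (2.3607 - 4)/(2*2) = -0.4098
f*(2.3607) = (y-b)^2/(4a) = (2.3607 - 4)^2/(4*2)
= 2.6873/8 = 0.3359


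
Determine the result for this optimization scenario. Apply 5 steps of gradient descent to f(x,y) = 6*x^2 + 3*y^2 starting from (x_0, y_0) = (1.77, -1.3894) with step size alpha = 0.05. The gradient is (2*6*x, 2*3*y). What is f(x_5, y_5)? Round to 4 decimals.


Gradient descent on f(x,y) = 6*x^2 + 3*y^2.
Starting point: (1.77, -1.3894), alpha = 0.05
Step 1: grad_x = 2*6*1.77 = 21.24, grad_y = 2*3*-1.3894 = -8.3364
  x_1 = 1.77 - 0.05*21.24 = 0.708
  y_1 = -1.3894 - 0.05*-8.3364 = -0.9726
Step 2: grad_x = 2*6*0.708 = 8.496, grad_y = 2*3*-0.9726 = -5.8355
  x_2 = 0.708 - 0.05*8.496 = 0.2832
  y_2 = -0.9726 - 0.05*-5.8355 = -0.6808
Step 3: grad_x = 2*6*0.2832 = 3.3984, grad_y = 2*3*-0.6808 = -4.0848
  x_3 = 0.2832 - 0.05*3.3984 = 0.1133
  y_3 = -0.6808 - 0.05*-4.0848 = -0.4766
Step 4: grad_x = 2*6*0.1133 = 1.3594, grad_y = 2*3*-0.4766 = -2.8594
  x_4 = 0.1133 - 0.05*1.3594 = 0.0453
  y_4 = -0.4766 - 0.05*-2.8594 = -0.3336
Step 5: grad_x = 2*6*0.0453 = 0.5437, grad_y = 2*3*-0.3336 = -2.0016
  x_5 = 0.0453 - 0.05*0.5437 = 0.0181
  y_5 = -0.3336 - 0.05*-2.0016 = -0.2335
f(0.0181, -0.2335) = 6*0.0181^2 + 3*(-0.2335)^2 = 0.1656


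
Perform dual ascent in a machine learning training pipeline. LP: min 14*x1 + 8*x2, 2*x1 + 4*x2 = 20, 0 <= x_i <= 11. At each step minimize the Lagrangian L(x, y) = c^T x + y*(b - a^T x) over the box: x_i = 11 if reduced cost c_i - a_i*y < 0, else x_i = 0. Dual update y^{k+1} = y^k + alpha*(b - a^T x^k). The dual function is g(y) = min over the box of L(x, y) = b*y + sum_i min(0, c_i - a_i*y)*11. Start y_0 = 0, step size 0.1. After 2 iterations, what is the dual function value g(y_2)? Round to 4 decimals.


Dual ascent for LP: min 14*x1 + 8*x2, 2*x1 + 4*x2 = 20, 0 <= x_i <= 11
Step 1: y^k = 0.0, reduced costs: (14.0, 8.0)
  x^k = (0.0, 0.0), subgradient = b - a^T x = 20.0
  y^{k+1} = 0.0 + 0.1*20.0 = 2.0
Step 2: y^k = 2.0, reduced costs: (10.0, 0.0)
  x^k = (0.0, 0.0), subgradient = b - a^T x = 20.0
  y^{k+1} = 2.0 + 0.1*20.0 = 4.0
Dual objective at y_2 = 4.0: reduced costs (6.0, -8.0), box minimizer x = (0.0, 11.0)
g(y_2) = b*y + (c1 - a1*y)*x1 + (c2 - a2*y)*x2 = 20*4.0 + 6.0*0.0 + (-8.0)*11.0 = 80.0 + 0.0 - 88.0 = -8.0


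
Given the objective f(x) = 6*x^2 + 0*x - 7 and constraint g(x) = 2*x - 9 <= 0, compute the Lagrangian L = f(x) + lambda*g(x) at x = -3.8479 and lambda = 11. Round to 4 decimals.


Step 1: Evaluate f(x).
f(-3.8479) = 6*(-3.8479)^2 + 0*(-3.8479) - 7 = 81.838
Step 2: Evaluate g(x).
g(-3.8479) = 2*-3.8479 - 9 = -16.6958
Step 3: Compute Lagrangian.
L = 81.838 + 11*-16.6958 = -101.8158


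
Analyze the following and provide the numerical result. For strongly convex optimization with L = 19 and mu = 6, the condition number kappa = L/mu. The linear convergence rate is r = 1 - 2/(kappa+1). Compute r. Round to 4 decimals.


Step 1: Compute the condition number.
kappa = L/mu = 19/6 = 3.1667
Step 2: Compute the convergence rate.
r = 1 - 2/(kappa + 1) = 1 - 2*mu/(L + mu) = (L - mu)/(L + mu) = 13/25 = 0.52


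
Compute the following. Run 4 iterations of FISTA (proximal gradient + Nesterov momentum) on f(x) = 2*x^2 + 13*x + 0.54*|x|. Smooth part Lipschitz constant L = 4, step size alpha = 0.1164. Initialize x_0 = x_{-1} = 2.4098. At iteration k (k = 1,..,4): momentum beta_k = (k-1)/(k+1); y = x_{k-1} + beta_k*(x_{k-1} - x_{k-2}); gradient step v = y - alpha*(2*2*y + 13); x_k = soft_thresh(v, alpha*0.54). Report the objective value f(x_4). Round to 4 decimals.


FISTA on f(x) = 2*x^2 + 13*x + 0.54*|x|
L = 4, alpha = 0.1164
Iteration 1: beta = 0.0, y = 2.4098 + 0.0*(2.4098 - 2.4098) = 2.4098
  grad(y) = 22.6392, v = y - alpha*grad = -0.2254
  prox(v) = soft_thresh(-0.2254, 0.0629) = -0.1625
Iteration 2: beta = 0.3333, y = -0.1625 + 0.3333*(-0.1625 - 2.4098) = -1.02
  grad(y) = 8.92, v = y - alpha*grad = -2.0583
  prox(v) = soft_thresh(-2.0583, 0.0629) = -1.9954
Iteration 3: beta = 0.5, y = -1.9954 + 0.5*(-1.9954 + 0.1625) = -2.9119
  grad(y) = 1.3525, v = y - alpha*grad = -3.0693
  prox(v) = soft_thresh(-3.0693, 0.0629) = -3.0064
Iteration 4: beta = 0.6, y = -3.0064 + 0.6*(-3.0064 + 1.9954) = -3.6131
  grad(y) = -1.4522, v = y - alpha*grad = -3.444
  prox(v) = soft_thresh(-3.444, 0.0629) = -3.3812
f(x_4) = 2*(-3.3812)^2 + 13*(-3.3812) + 0.54*|-3.3812| = -19.2648


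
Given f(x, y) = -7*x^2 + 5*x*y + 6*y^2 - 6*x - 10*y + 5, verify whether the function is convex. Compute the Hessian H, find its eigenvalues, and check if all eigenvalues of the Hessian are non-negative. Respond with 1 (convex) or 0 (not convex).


The Hessian of f(x,y) = -7*x^2 + 5*x*y + 6*y^2 - 6*x - 10*y + 5 is:
H = [[-14, 5], [5, 12]]
Trace = -14 + 12 = -2
Determinant = -14*12 - (5)^2 = -193
Discriminant = (-2)^2 - 4*-193 = 776.0
Eigenvalues: lambda_1 = -14.9284, lambda_2 = 12.9284
The function is not convex.

0


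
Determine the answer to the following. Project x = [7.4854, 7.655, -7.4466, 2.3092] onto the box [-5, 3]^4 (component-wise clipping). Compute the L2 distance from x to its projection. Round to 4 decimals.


Project each component onto [-5, 3].
clip(7.4854) = 3.0, clip(7.655) = 3.0, clip(-7.4466) = -5.0, clip(2.3092) = 2.3092
Projection = [3.0, 3.0, -5.0, 2.3092]
Squared diffs: [20.1188, 21.669, 5.9859, 0.0]
Distance = sqrt(47.7737) = 6.9119


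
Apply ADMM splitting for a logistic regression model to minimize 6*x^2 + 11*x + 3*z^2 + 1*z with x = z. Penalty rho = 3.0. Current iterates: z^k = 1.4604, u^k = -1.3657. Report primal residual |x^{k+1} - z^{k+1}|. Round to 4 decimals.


ADMM iteration with rho = 3.0, z^k = 1.4604, u^k = -1.3657
Step 1: x-update.
Minimize 6*x^2 + 11*x + (3.0/2)*(x - 1.4604 - 1.3657)^2
FOC: (2*6 + 3.0)*x = -11 + 3.0*(1.4604 + 1.3657)
x^{k+1} = -0.1681
Step 2: z-update.
Minimize 3*z^2 + 1*z + (3.0/2)*(-0.1681 - z - 1.3657)^2
FOC: (2*3 + 3.0)*z = -1 + 3.0*(-0.1681 - 1.3657)
z^{k+1} = -0.6224
Step 3: u-update.
u^{k+1} = -1.3657 - 0.1681 + 0.6224 = -0.9114
Step 4: Primal residual = |-0.1681 + 0.6224| = 0.4543


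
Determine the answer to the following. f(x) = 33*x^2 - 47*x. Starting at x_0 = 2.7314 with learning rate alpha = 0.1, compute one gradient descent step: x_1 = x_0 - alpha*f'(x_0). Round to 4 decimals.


We compute the gradient at x_0 and apply the update.
f'(x) = 66*x - 47
f'(2.7314) = 66*2.7314 - 47 = 133.2724
x_1 = 2.7314 - 0.1*133.2724 = -10.5958


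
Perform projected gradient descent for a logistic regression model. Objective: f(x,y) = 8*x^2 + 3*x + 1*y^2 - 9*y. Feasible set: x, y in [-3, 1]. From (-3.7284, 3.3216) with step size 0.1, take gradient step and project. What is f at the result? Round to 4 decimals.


Step 1: Compute gradient at (-3.7284, 3.3216).
grad_x = 2*8*-3.7284 + 3 = -56.6544
grad_y = 2*1*3.3216 - 9 = -2.3568
Step 2: Gradient step.
x_raw = -3.7284 - 0.1*-56.6544 = 1.937
y_raw = 3.3216 - 0.1*-2.3568 = 3.5573
Step 3: Project onto [-3, 1].
x_proj = clip(1.937) = 1.0
y_proj = clip(3.5573) = 1.0
Step 4: Evaluate f.
f(1.0, 1.0) = 3.0


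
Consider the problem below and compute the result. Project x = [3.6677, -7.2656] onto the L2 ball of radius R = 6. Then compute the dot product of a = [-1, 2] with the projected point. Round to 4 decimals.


Step 1: Compute ||x|| (intermediates to 6 decimals).
||x|| = sqrt(3.6677^2 + (-7.2656)^2) = 8.138855
Step 2: Project.
Since ||x|| > R, scale = R/||x|| = 6/8.138855 = 0.737204, proj(x) = scale * x
proj(x) = [2.703843, -5.356229]
Step 3: Dot product.
a^T * proj(x) = -1*2.703843 + 2*(-5.356229) = -13.4163


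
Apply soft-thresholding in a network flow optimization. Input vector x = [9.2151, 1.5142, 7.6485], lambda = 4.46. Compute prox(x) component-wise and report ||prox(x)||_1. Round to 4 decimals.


Soft-thresholding with lambda = 4.46:
prox(9.2151) = sign(9.2151)*max(|9.2151| - 4.46, 0) = 4.7551
prox(1.5142) = sign(1.5142)*max(|1.5142| - 4.46, 0) = 0.0
prox(7.6485) = sign(7.6485)*max(|7.6485| - 4.46, 0) = 3.1885
prox(x) = [4.7551, 0.0, 3.1885]
||prox(x)||_1 = 4.7551 + 0.0 + 3.1885 = 7.9436


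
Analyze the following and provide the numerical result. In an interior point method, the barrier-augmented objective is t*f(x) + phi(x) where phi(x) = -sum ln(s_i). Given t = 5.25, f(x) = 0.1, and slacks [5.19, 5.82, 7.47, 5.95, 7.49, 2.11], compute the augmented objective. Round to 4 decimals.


Step 1: Compute log-barrier.
ln values: [1.6467, 1.7613, 2.0109, 1.7834, 2.0136, 0.7467]
phi = -(1.6467 + 1.7613 + 2.0109 + 1.7834 + 2.0136 + 0.7467) = -9.9626
Step 2: Compute augmented objective.
t*f(x) = 5.25*0.1 = 0.525
Total = 0.525 - 9.9626 = -9.4376


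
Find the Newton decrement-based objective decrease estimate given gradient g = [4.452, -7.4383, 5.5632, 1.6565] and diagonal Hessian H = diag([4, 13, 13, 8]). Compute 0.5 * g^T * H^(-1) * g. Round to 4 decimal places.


Step 1: H is diagonal, so H^(-1) * g = [1.113, -0.5722, 0.4279, 0.2071].
Step 2: g^T H^(-1) g = sum_i g_i^2 / H_ii
  = (4.452)^2/4 + (-7.4383)^2/13 + (5.5632)^2/13 + (1.6565)^2/8
  = 4.9551 + 4.256 + 2.3807 + 0.343 = 11.9348
Step 3: Objective decrease = 0.5 * g^T H^(-1) g = 5.9674


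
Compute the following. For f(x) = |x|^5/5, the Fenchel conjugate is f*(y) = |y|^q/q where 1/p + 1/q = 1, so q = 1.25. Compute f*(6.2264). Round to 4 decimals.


The conjugate exponent q satisfies 1/p + 1/q = 1.
p = 5, so q = 5/(5 - 1) = 1.25
|y|^q = 6.2264^1.25 = 9.8355
f*(6.2264) = 9.8355 / 1.25 = 7.8684


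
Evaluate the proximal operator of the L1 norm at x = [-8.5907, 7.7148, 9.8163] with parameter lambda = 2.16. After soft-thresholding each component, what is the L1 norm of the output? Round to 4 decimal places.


Soft-thresholding with lambda = 2.16:
prox(-8.5907) = sign(-8.5907)*max(|-8.5907| - 2.16, 0) = -6.4307
prox(7.7148) = sign(7.7148)*max(|7.7148| - 2.16, 0) = 5.5548
prox(9.8163) = sign(9.8163)*max(|9.8163| - 2.16, 0) = 7.6563
prox(x) = [-6.4307, 5.5548, 7.6563]
||prox(x)||_1 = 6.4307 + 5.5548 + 7.6563 = 19.6418


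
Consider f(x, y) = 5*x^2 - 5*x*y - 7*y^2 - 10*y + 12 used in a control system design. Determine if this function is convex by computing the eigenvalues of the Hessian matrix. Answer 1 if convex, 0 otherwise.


The Hessian of f(x,y) = 5*x^2 - 5*x*y - 7*y^2 - 10*y + 12 is:
H = [[10, -5], [-5, -14]]
Trace = 10 - 14 = -4
Determinant = 10*-14 - (-5)^2 = -165
Discriminant = (-4)^2 - 4*-165 = 676.0
Eigenvalues: lambda_1 = -15.0, lambda_2 = 11.0
The function is not convex.

0


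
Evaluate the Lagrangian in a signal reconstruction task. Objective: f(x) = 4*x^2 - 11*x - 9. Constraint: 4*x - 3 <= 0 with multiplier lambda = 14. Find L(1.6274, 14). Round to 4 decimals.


Step 1: Evaluate f(x).
f(1.6274) = 4*1.6274^2 - 11*1.6274 - 9 = -16.3077
Step 2: Evaluate g(x).
g(1.6274) = 4*1.6274 - 3 = 3.5096
Step 3: Compute Lagrangian.
L = -16.3077 + 14*3.5096 = 32.8267


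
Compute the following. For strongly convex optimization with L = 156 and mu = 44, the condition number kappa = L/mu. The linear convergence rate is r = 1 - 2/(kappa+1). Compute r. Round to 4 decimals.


Step 1: Compute the condition number.
kappa = L/mu = 156/44 = 3.5455
Step 2: Compute the convergence rate.
r = 1 - 2/(kappa + 1) = 1 - 2*mu/(L + mu) = (L - mu)/(L + mu) = 112/200 = 0.56


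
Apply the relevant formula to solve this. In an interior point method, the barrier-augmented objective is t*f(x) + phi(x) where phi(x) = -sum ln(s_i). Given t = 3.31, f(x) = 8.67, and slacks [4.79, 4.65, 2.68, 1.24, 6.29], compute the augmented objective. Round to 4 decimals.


Step 1: Compute log-barrier.
ln values: [1.5665, 1.5369, 0.9858, 0.2151, 1.839]
phi = -(1.5665 + 1.5369 + 0.9858 + 0.2151 + 1.839) = -6.1433
Step 2: Compute augmented objective.
t*f(x) = 3.31*8.67 = 28.6977
Total = 28.6977 - 6.1433 = 22.5544


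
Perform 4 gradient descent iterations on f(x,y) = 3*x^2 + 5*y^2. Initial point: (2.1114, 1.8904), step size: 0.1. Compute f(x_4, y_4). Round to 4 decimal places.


Gradient descent on f(x,y) = 3*x^2 + 5*y^2.
Starting point: (2.1114, 1.8904), alpha = 0.1
Step 1: grad_x = 2*3*2.1114 = 12.6684, grad_y = 2*5*1.8904 = 18.904
  x_1 = 2.1114 - 0.1*12.6684 = 0.8446
  y_1 = 1.8904 - 0.1*18.904 = 0.0
Step 2: grad_x = 2*3*0.8446 = 5.0674, grad_y = 2*5*0.0 = 0.0
  x_2 = 0.8446 - 0.1*5.0674 = 0.3378
  y_2 = 0.0 - 0.1*0.0 = 0.0
Step 3: grad_x = 2*3*0.3378 = 2.0269, grad_y = 2*5*0.0 = 0.0
  x_3 = 0.3378 - 0.1*2.0269 = 0.1351
  y_3 = 0.0 - 0.1*0.0 = 0.0
Step 4: grad_x = 2*3*0.1351 = 0.8108, grad_y = 2*5*0.0 = 0.0
  x_4 = 0.1351 - 0.1*0.8108 = 0.0541
  y_4 = 0.0 - 0.1*0.0 = 0.0
f(0.0541, 0.0) = 3*0.0541^2 + 5*0.0^2 = 0.0088


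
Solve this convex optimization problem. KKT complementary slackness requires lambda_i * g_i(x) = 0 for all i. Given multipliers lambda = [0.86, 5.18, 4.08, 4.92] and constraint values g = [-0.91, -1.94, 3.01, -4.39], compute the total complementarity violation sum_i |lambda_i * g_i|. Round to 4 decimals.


KKT complementary slackness check:
lambda_1 * g_1 = 0.86 * -0.91 = -0.7826
lambda_2 * g_2 = 5.18 * -1.94 = -10.0492
lambda_3 * g_3 = 4.08 * 3.01 = 12.2808
lambda_4 * g_4 = 4.92 * -4.39 = -21.5988
Total violation = 0.7826 + 10.0492 + 12.2808 + 21.5988 = 44.7114


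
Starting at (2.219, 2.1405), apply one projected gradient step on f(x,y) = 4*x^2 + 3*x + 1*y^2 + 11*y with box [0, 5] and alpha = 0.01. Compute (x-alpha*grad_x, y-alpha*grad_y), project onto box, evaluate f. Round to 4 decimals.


Step 1: Compute gradient at (2.219, 2.1405).
grad_x = 2*4*2.219 + 3 = 20.752
grad_y = 2*1*2.1405 + 11 = 15.281
Step 2: Gradient step.
x_raw = 2.219 - 0.01*20.752 = 2.0115
y_raw = 2.1405 - 0.01*15.281 = 1.9877
Step 3: Project onto [0, 5].
x_proj = clip(2.0115) = 2.0115
y_proj = clip(1.9877) = 1.9877
Step 4: Evaluate f.
f(2.0115, 1.9877) = 48.0341


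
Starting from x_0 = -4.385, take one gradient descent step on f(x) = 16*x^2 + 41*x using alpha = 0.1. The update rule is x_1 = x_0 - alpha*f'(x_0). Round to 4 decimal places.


We compute the gradient at x_0 and apply the update.
f'(x) = 32*x + 41
f'(-4.385) = 32*-4.385 + 41 = -99.32
x_1 = -4.385 - 0.1*-99.32 = 5.547


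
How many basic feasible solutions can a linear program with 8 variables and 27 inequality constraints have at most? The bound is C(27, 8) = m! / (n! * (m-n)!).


Each vertex corresponds to some choice of n active constraints out of m, so the number of vertices is at most C(m, n) = m! / (n!(m-n)!).
m = 27, n = 8
Numerator: 27 * 26 * 25 * 24 * 23 * 22 * 21 * 20
Denominator: 8! = 40320
C(27, 8) = 2220075


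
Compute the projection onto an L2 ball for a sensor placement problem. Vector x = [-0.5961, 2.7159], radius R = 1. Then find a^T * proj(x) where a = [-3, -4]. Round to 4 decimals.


Step 1: Compute ||x|| (intermediates to 6 decimals).
||x|| = sqrt((-0.5961)^2 + 2.7159^2) = 2.780548
Step 2: Project.
Since ||x|| > R, scale = R/||x|| = 1/2.780548 = 0.359641, proj(x) = scale * x
proj(x) = [-0.214382, 0.976749]
Step 3: Dot product.
a^T * proj(x) = -3*(-0.214382) - 4*0.976749 = -3.2639


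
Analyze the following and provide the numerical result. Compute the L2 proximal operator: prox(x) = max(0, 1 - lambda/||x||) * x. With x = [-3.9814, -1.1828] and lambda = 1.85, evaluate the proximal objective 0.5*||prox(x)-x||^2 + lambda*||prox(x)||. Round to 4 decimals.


Step 1: Compute ||x||.
||x|| = 4.1534
Step 2: Compute scaling factor.
scale = max(0, 1 - 1.85/4.1534) = 0.5546
Step 3: prox(x) = [-2.208, -0.656]
||prox(x)|| = 2.3034
Step 4: Proximal objective.
0.5*||prox-x||^2 = 1.7113
lambda*||prox|| = 4.2613
Total = 5.9725


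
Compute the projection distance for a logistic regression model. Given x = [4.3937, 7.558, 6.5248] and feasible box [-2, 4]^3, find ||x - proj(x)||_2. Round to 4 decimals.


Project each component onto [-2, 4].
clip(4.3937) = 4.0, clip(7.558) = 4.0, clip(6.5248) = 4.0
Projection = [4.0, 4.0, 4.0]
Squared diffs: [0.155, 12.6594, 6.3746]
Distance = sqrt(19.189) = 4.3805


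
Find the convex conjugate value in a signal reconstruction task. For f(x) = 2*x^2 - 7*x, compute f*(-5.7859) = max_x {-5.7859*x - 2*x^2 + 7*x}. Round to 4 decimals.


f*(y) = sup_x {y*x - a*x^2 - b*x} = sup_x {(y-b)*x - a*x^2}
FOC: (y - b) - 2a*x = 0 => x* = (y - b)/(2a)
x* = (-5.7859 + 7)/(2*2) = 0.3035
f*(-5.7859) = (y-b)^2/(4a) = (-5.7859 + 7)^2/(4*2)
= 1.474/8 = 0.1843


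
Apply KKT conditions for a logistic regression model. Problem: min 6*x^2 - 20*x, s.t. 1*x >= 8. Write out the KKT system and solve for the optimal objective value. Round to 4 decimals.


Step 1: Try lambda = 0 (constraint inactive).
x_unc = 20/(2*6) = 1.6667
Check: 1*1.6667 = 1.6667 < 8 -- violated!
Step 2: Constraint must be active: 1*x = 8
x* = 8/1 = 8.0
lambda = (2*6*8.0 - 20)/1 = 76.0
Step 3: Compute optimal value.
f(x*) = 6*8.0^2 - 20*8.0 = 224.0


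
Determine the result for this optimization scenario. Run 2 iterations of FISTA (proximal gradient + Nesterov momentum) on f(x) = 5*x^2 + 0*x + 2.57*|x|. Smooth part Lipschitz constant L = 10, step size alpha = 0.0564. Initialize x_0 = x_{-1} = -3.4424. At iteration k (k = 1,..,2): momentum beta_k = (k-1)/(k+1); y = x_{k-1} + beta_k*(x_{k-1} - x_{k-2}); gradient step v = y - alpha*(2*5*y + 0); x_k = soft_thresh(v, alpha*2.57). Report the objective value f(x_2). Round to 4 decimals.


FISTA on f(x) = 5*x^2 + 0*x + 2.57*|x|
L = 10, alpha = 0.0564
Iteration 1: beta = 0.0, y = -3.4424 + 0.0*(-3.4424 + 3.4424) = -3.4424
  grad(y) = -34.424, v = y - alpha*grad = -1.5009
  prox(v) = soft_thresh(-1.5009, 0.1449) = -1.3559
Iteration 2: beta = 0.3333, y = -1.3559 + 0.3333*(-1.3559 + 3.4424) = -0.6605
  grad(y) = -6.6045, v = y - alpha*grad = -0.288
  prox(v) = soft_thresh(-0.288, 0.1449) = -0.143
f(x_2) = 5*(-0.143)^2 + 0*(-0.143) + 2.57*|-0.143| = 0.4698


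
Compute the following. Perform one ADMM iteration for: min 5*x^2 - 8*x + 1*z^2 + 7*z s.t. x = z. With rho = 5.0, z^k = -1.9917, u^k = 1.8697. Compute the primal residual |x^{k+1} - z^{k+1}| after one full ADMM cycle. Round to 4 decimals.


ADMM iteration with rho = 5.0, z^k = -1.9917, u^k = 1.8697
Step 1: x-update.
Minimize 5*x^2 - 8*x + (5.0/2)*(x + 1.9917 + 1.8697)^2
FOC: (2*5 + 5.0)*x = 8 + 5.0*(-1.9917 - 1.8697)
x^{k+1} = -0.7538
Step 2: z-update.
Minimize 1*z^2 + 7*z + (5.0/2)*(-0.7538 - z + 1.8697)^2
FOC: (2*1 + 5.0)*z = -7 + 5.0*(-0.7538 + 1.8697)
z^{k+1} = -0.2029
Step 3: u-update.
u^{k+1} = 1.8697 - 0.7538 + 0.2029 = 1.3188
Step 4: Primal residual = |-0.7538 + 0.2029| = 0.5509


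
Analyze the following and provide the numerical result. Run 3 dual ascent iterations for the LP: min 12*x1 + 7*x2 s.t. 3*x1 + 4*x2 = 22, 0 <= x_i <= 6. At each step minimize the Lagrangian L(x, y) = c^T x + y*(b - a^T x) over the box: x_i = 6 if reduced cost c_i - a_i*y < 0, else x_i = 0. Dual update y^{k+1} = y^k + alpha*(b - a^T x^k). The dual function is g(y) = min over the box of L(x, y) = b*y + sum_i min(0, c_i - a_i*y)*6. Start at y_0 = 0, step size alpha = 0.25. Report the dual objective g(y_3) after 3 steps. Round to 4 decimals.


Dual ascent for LP: min 12*x1 + 7*x2, 3*x1 + 4*x2 = 22, 0 <= x_i <= 6
Step 1: y^k = 0.0, reduced costs: (12.0, 7.0)
  x^k = (0.0, 0.0), subgradient = b - a^T x = 22.0
  y^{k+1} = 0.0 + 0.25*22.0 = 5.5
Step 2: y^k = 5.5, reduced costs: (-4.5, -15.0)
  x^k = (6.0, 6.0), subgradient = b - a^T x = -20.0
  y^{k+1} = 5.5 + 0.25*-20.0 = 0.5
Step 3: y^k = 0.5, reduced costs: (10.5, 5.0)
  x^k = (0.0, 0.0), subgradient = b - a^T x = 22.0
  y^{k+1} = 0.5 + 0.25*22.0 = 6.0
Dual objective at y_3 = 6.0: reduced costs (-6.0, -17.0), box minimizer x = (6.0, 6.0)
g(y_3) = b*y + (c1 - a1*y)*x1 + (c2 - a2*y)*x2 = 22*6.0 + (-6.0)*6.0 + (-17.0)*6.0 = 132.0 - 36.0 - 102.0 = -6.0


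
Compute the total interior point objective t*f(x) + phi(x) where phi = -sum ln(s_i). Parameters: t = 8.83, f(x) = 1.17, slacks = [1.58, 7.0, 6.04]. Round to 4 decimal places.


Step 1: Compute log-barrier.
ln values: [0.4574, 1.9459, 1.7984]
phi = -(0.4574 + 1.9459 + 1.7984) = -4.2017
Step 2: Compute augmented objective.
t*f(x) = 8.83*1.17 = 10.3311
Total = 10.3311 - 4.2017 = 6.1294


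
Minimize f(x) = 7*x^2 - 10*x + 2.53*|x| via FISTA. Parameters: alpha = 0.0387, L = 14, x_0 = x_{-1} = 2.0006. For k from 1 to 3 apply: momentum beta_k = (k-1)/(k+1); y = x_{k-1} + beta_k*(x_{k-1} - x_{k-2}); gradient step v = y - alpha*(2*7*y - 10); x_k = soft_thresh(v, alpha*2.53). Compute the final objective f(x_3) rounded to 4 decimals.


FISTA on f(x) = 7*x^2 - 10*x + 2.53*|x|
L = 14, alpha = 0.0387
Iteration 1: beta = 0.0, y = 2.0006 + 0.0*(2.0006 - 2.0006) = 2.0006
  grad(y) = 18.0084, v = y - alpha*grad = 1.3037
  prox(v) = soft_thresh(1.3037, 0.0979) = 1.2058
Iteration 2: beta = 0.3333, y = 1.2058 + 0.3333*(1.2058 - 2.0006) = 0.9408
  grad(y) = 3.1715, v = y - alpha*grad = 0.8181
  prox(v) = soft_thresh(0.8181, 0.0979) = 0.7202
Iteration 3: beta = 0.5, y = 0.7202 + 0.5*(0.7202 - 1.2058) = 0.4774
  grad(y) = -3.3167, v = y - alpha*grad = 0.6057
  prox(v) = soft_thresh(0.6057, 0.0979) = 0.5078
f(x_3) = 7*0.5078^2 - 10*0.5078 + 2.53*|0.5078| = -1.9882


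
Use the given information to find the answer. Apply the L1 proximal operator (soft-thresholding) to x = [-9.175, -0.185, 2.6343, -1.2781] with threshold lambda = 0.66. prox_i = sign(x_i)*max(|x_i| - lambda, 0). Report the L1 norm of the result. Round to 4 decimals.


Soft-thresholding with lambda = 0.66:
prox(-9.175) = sign(-9.175)*max(|-9.175| - 0.66, 0) = -8.515
prox(-0.185) = sign(-0.185)*max(|-0.185| - 0.66, 0) = 0.0
prox(2.6343) = sign(2.6343)*max(|2.6343| - 0.66, 0) = 1.9743
prox(-1.2781) = sign(-1.2781)*max(|-1.2781| - 0.66, 0) = -0.6181
prox(x) = [-8.515, 0.0, 1.9743, -0.6181]
||prox(x)||_1 = 8.515 + 0.0 + 1.9743 + 0.6181 = 11.1074


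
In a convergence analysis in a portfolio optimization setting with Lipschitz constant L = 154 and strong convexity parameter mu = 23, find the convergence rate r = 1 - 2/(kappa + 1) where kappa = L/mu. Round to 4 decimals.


Step 1: Compute the condition number.
kappa = L/mu = 154/23 = 6.6957
Step 2: Compute the convergence rate.
r = 1 - 2/(kappa + 1) = 1 - 2*mu/(L + mu) = (L - mu)/(L + mu) = 131/177 = 0.7401


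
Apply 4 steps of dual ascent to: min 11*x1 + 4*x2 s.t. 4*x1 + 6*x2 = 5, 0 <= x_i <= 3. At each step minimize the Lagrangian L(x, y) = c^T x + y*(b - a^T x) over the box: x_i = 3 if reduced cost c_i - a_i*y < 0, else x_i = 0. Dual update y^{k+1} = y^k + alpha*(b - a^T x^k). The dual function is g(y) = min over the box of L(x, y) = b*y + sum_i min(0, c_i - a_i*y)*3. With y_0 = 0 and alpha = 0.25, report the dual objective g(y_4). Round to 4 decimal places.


Dual ascent for LP: min 11*x1 + 4*x2, 4*x1 + 6*x2 = 5, 0 <= x_i <= 3
Step 1: y^k = 0.0, reduced costs: (11.0, 4.0)
  x^k = (0.0, 0.0), subgradient = b - a^T x = 5.0
  y^{k+1} = 0.0 + 0.25*5.0 = 1.25
Step 2: y^k = 1.25, reduced costs: (6.0, -3.5)
  x^k = (0.0, 3.0), subgradient = b - a^T x = -13.0
  y^{k+1} = 1.25 + 0.25*-13.0 = -2.0
Step 3: y^k = -2.0, reduced costs: (19.0, 16.0)
  x^k = (0.0, 0.0), subgradient = b - a^T x = 5.0
  y^{k+1} = -2.0 + 0.25*5.0 = -0.75
Step 4: y^k = -0.75, reduced costs: (14.0, 8.5)
  x^k = (0.0, 0.0), subgradient = b - a^T x = 5.0
  y^{k+1} = -0.75 + 0.25*5.0 = 0.5
Dual objective at y_4 = 0.5: reduced costs (9.0, 1.0), box minimizer x = (0.0, 0.0)
g(y_4) = b*y + (c1 - a1*y)*x1 + (c2 - a2*y)*x2 = 5*0.5 + 9.0*0.0 + 1.0*0.0 = 2.5 + 0.0 + 0.0 = 2.5


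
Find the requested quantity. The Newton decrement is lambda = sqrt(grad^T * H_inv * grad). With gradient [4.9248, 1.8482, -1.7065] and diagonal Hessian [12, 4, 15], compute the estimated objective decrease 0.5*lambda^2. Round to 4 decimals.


Step 1: H is diagonal, so H^(-1) * g = [0.4104, 0.4621, -0.1138].
Step 2: g^T H^(-1) g = sum_i g_i^2 / H_ii
  = (4.9248)^2/12 + (1.8482)^2/4 + (-1.7065)^2/15
  = 2.0211 + 0.854 + 0.1941 = 3.0692
Step 3: Objective decrease = 0.5 * g^T H^(-1) g = 1.5346


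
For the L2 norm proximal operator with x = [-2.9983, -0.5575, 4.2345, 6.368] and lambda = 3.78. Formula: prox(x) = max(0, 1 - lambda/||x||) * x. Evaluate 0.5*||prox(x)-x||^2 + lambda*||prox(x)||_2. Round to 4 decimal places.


Step 1: Compute ||x||.
||x|| = 8.233
Step 2: Compute scaling factor.
scale = max(0, 1 - 3.78/8.233) = 0.5409
Step 3: prox(x) = [-1.6217, -0.3015, 2.2903, 3.4443]
||prox(x)|| = 4.453
Step 4: Proximal objective.
0.5*||prox-x||^2 = 7.1442
lambda*||prox|| = 16.8323
Total = 23.9767


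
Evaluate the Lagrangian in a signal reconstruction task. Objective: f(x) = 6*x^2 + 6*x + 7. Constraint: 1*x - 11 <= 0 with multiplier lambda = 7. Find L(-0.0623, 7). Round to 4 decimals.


Step 1: Evaluate f(x).
f(-0.0623) = 6*(-0.0623)^2 + 6*(-0.0623) + 7 = 6.6495
Step 2: Evaluate g(x).
g(-0.0623) = 1*-0.0623 - 11 = -11.0623
Step 3: Compute Lagrangian.
L = 6.6495 + 7*-11.0623 = -70.7866


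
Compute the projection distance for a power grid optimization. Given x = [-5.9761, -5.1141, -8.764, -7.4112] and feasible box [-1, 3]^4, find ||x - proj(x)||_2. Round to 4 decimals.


Project each component onto [-1, 3].
clip(-5.9761) = -1.0, clip(-5.1141) = -1.0, clip(-8.764) = -1.0, clip(-7.4112) = -1.0
Projection = [-1.0, -1.0, -1.0, -1.0]
Squared diffs: [24.7616, 16.9258, 60.2797, 41.1035]
Distance = sqrt(143.0706) = 11.9612


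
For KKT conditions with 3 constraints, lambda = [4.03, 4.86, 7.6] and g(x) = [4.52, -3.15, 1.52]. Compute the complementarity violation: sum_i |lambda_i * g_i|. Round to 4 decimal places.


KKT complementary slackness check:
lambda_1 * g_1 = 4.03 * 4.52 = 18.2156
lambda_2 * g_2 = 4.86 * -3.15 = -15.309
lambda_3 * g_3 = 7.6 * 1.52 = 11.552
Total violation = 18.2156 + 15.309 + 11.552 = 45.0766


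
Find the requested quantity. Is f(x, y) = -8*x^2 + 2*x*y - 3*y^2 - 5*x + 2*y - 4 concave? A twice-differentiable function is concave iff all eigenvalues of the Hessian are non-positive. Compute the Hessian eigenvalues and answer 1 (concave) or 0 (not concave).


The Hessian of f(x,y) = -8*x^2 + 2*x*y - 3*y^2 - 5*x + 2*y - 4 is:
H = [[-16, 2], [2, -6]]
Trace = -16 - 6 = -22
Determinant = -16*-6 - (2)^2 = 92
Discriminant = (-22)^2 - 4*92 = 116.0
Eigenvalues: lambda_1 = -16.3852, lambda_2 = -5.6148
The function is concave.

1


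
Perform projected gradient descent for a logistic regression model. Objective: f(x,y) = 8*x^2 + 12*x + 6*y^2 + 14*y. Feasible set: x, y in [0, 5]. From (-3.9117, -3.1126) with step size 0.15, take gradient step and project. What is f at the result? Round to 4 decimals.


Step 1: Compute gradient at (-3.9117, -3.1126).
grad_x = 2*8*-3.9117 + 12 = -50.5872
grad_y = 2*6*-3.1126 + 14 = -23.3512
Step 2: Gradient step.
x_raw = -3.9117 - 0.15*-50.5872 = 3.6764
y_raw = -3.1126 - 0.15*-23.3512 = 0.3901
Step 3: Project onto [0, 5].
x_proj = clip(3.6764) = 3.6764
y_proj = clip(0.3901) = 0.3901
Step 4: Evaluate f.
f(3.6764, 0.3901) = 158.6168


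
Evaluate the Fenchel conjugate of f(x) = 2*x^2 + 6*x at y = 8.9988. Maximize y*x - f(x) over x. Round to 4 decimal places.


f*(y) = sup_x {y*x - a*x^2 - b*x} = sup_x {(y-b)*x - a*x^2}
FOC: (y - b) - 2a*x = 0 => x* = (y - b)/(2a)
x* = (8.9988 - 6)/(2*2) = 0.7497
f*(8.9988) = (y-b)^2/(4a) = (8.9988 - 6)^2/(4*2)
= 8.9928/8 = 1.1241


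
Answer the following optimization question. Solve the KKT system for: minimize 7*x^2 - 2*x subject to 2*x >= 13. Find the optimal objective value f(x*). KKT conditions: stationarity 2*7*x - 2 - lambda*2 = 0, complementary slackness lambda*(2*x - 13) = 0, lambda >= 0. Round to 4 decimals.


Step 1: Try lambda = 0 (constraint inactive).
x_unc = 2/(2*7) = 0.1429
Check: 2*0.1429 = 0.2858 < 13 -- violated!
Step 2: Constraint must be active: 2*x = 13
x* = 13/2 = 6.5
lambda = (2*7*6.5 - 2)/2 = 44.5
Step 3: Compute optimal value.
f(x*) = 7*6.5^2 - 2*6.5 = 282.75


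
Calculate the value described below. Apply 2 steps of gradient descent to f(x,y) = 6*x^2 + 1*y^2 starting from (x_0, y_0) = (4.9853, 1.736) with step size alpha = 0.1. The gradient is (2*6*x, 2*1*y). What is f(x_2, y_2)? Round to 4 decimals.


Gradient descent on f(x,y) = 6*x^2 + 1*y^2.
Starting point: (4.9853, 1.736), alpha = 0.1
Step 1: grad_x = 2*6*4.9853 = 59.8236, grad_y = 2*1*1.736 = 3.472
  x_1 = 4.9853 - 0.1*59.8236 = -0.9971
  y_1 = 1.736 - 0.1*3.472 = 1.3888
Step 2: grad_x = 2*6*-0.9971 = -11.9647, grad_y = 2*1*1.3888 = 2.7776
  x_2 = -0.9971 - 0.1*-11.9647 = 0.1994
  y_2 = 1.3888 - 0.1*2.7776 = 1.111
f(0.1994, 1.111) = 6*0.1994^2 + 1*1.111^2 = 1.473


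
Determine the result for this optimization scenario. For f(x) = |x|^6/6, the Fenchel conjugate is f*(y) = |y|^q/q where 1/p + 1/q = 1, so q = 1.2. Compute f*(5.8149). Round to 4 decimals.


The conjugate exponent q satisfies 1/p + 1/q = 1.
p = 6, so q = 6/(6 - 1) = 1.2
|y|^q = 5.8149^1.2 = 8.269
f*(5.8149) = 8.269 / 1.2 = 6.8908


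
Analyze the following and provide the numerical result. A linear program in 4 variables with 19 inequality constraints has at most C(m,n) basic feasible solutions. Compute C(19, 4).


Each vertex corresponds to some choice of n active constraints out of m, so the number of vertices is at most C(m, n) = m! / (n!(m-n)!).
m = 19, n = 4
Numerator: 19 * 18 * 17 * 16
Denominator: 4! = 24
C(19, 4) = 3876


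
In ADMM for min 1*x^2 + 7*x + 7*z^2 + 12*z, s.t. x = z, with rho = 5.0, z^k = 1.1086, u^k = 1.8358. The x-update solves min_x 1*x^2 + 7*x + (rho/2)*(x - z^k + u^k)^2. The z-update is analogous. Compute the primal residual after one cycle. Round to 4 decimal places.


ADMM iteration with rho = 5.0, z^k = 1.1086, u^k = 1.8358
Step 1: x-update.
Minimize 1*x^2 + 7*x + (5.0/2)*(x - 1.1086 + 1.8358)^2
FOC: (2*1 + 5.0)*x = -7 + 5.0*(1.1086 - 1.8358)
x^{k+1} = -1.5194
Step 2: z-update.
Minimize 7*z^2 + 12*z + (5.0/2)*(-1.5194 - z + 1.8358)^2
FOC: (2*7 + 5.0)*z = -12 + 5.0*(-1.5194 + 1.8358)
z^{k+1} = -0.5483
Step 3: u-update.
u^{k+1} = 1.8358 - 1.5194 + 0.5483 = 0.8647
Step 4: Primal residual = |-1.5194 + 0.5483| = 0.9711
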